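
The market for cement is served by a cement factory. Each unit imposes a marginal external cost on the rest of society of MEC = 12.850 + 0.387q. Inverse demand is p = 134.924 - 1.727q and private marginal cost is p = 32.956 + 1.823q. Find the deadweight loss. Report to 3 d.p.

Market equilibrium (private): 32.956 + 1.823q = 134.924 - 1.727q → q_m = 28.7234.
Social marginal cost = private MC + MEC = 45.806 + 2.210q.
Set SMC = demand: 45.806 + 2.210q = 134.924 - 1.727q → q* = 22.6360.
The welfare-loss triangle has base |q_m − q*| and height MEC(q_m) (the vertical gap between SMC and demand is zero at q* and MEC at q_m).
DWL = ½ × 6.0874 × 23.9659 = 72.9450.

DWL = 72.945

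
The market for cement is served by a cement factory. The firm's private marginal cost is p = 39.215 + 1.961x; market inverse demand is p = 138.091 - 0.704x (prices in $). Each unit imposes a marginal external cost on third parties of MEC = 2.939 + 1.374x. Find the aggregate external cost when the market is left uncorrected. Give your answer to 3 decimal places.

$1054.722

Market equilibrium (private): 39.215 + 1.961x = 138.091 - 0.704x → x_m = 37.1017.
Total external cost = ∫₀^{x_m} (2.939 + 1.374x) dx = 2.939×37.1017 + ½×1.374×37.1017² = 1054.7222.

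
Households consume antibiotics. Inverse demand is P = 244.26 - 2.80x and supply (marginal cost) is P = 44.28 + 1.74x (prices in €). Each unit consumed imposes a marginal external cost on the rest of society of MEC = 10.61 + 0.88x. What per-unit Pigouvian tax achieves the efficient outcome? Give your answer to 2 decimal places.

tax = €41.36 per unit

Social marginal benefit = demand − MEC = 233.65 - 3.68x.
Set SMB = MC: 233.65 - 3.68x = 44.28 + 1.74x → x* = 34.9391.
The Pigouvian tax equals MEC at x*: 10.61 + 0.88×34.9391 = 41.3564.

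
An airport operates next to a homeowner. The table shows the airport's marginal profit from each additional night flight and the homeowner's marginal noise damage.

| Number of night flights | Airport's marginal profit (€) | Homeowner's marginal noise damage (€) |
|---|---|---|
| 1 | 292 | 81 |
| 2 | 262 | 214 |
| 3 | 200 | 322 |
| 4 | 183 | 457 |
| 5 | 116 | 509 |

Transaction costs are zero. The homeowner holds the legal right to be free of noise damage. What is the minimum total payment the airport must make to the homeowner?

Efficient level: marginal profit ≥ marginal noise damage through level 2, so k* = 2.
With the homeowner holding the right, the airport must at least compensate total damage at k*: 81 + 214 = 295.

€295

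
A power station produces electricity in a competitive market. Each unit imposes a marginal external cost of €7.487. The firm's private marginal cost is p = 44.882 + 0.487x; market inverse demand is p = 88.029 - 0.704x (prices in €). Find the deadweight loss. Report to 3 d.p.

DWL = €23.533

Market equilibrium (private): 44.882 + 0.487x = 88.029 - 0.704x → x_m = 36.2275.
Social marginal cost = private MC + MEC = 52.369 + 0.487x.
Set SMC = demand: 52.369 + 0.487x = 88.029 - 0.704x → x* = 29.9412.
Between x* and x_m the wedge SMC − demand runs linearly from 0 to MEC(x_m), so the loss is a triangle.
DWL = ½ × 6.2863 × 7.4870 = 23.5328.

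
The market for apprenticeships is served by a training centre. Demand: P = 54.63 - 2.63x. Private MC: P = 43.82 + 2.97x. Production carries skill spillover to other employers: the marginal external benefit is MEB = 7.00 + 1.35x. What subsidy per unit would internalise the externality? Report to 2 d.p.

subsidy = 12.66 per unit

Social marginal cost = private MC − MEB = 36.82 + 1.62x.
Set SMC = demand: 36.82 + 1.62x = 54.63 - 2.63x → x* = 4.1906.
The Pigouvian subsidy equals MEB at x*: 7.00 + 1.35×4.1906 = 12.6573.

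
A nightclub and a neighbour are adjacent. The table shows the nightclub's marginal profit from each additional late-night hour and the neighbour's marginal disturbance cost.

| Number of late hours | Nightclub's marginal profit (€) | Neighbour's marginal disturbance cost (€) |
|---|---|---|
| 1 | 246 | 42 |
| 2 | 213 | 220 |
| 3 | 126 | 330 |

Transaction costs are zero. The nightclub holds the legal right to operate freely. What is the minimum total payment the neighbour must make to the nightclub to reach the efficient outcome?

Left alone the nightclub would choose level 3 (marginal profit stays positive).
Efficient level: k* = 1 (marginal profit ≥ marginal disturbance cost through 1).
The neighbour must at least cover the nightclub's forgone profit from cutting 3→1: 213 + 126 = 339.

€339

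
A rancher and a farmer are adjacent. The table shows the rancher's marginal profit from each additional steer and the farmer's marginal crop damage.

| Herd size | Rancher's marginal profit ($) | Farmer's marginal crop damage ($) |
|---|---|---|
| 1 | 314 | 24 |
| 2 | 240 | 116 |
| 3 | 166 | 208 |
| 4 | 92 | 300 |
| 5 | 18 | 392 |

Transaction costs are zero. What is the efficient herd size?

Bargaining reaches the level where marginal profit last exceeds marginal crop damage.
That holds through level 2 (240 ≥ 116) but not at 3 (166 < 208).

2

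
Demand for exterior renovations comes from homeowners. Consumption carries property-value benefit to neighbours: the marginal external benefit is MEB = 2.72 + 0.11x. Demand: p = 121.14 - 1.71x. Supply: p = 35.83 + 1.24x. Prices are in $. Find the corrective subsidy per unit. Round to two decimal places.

subsidy = $6.13 per unit

Social marginal benefit = demand + MEB = 123.86 - 1.60x.
Set SMB = MC: 123.86 - 1.60x = 35.83 + 1.24x → x* = 30.9965.
The Pigouvian subsidy equals MEB at x*: 2.72 + 0.11×30.9965 = 6.1296.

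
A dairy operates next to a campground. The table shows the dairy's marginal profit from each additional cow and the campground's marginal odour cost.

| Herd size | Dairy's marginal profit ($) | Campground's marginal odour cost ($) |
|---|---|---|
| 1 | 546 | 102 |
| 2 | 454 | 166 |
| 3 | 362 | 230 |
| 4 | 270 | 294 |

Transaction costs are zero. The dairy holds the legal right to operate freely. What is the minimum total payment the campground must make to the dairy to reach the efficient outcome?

$270

Left alone the dairy would choose level 4 (marginal profit stays positive).
Efficient level: k* = 3 (marginal profit ≥ marginal odour cost through 3).
The campground must at least cover the dairy's forgone profit from cutting 4→3: 270 = 270.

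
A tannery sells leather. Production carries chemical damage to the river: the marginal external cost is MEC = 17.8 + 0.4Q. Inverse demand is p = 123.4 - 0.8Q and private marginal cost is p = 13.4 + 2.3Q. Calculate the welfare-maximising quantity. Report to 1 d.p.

Social marginal cost = private MC + MEC = 31.2 + 2.7Q.
Set SMC = demand: 31.2 + 2.7Q = 123.4 - 0.8Q → Q* = 26.3429.

Q* = 26.3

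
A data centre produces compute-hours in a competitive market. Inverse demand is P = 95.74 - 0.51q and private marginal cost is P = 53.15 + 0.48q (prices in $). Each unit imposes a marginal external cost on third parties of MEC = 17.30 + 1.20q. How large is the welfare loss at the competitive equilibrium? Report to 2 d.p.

Market equilibrium (private): 53.15 + 0.48q = 95.74 - 0.51q → q_m = 43.0202.
Social marginal cost = private MC + MEC = 70.45 + 1.68q.
Set SMC = demand: 70.45 + 1.68q = 95.74 - 0.51q → q* = 11.5479.
Height of the DWL triangle at q_m is SMC(q_m) − demand(q_m) = MEC(q_m) = 68.9242.
DWL = ½ × 31.4723 × 68.9242 = 1084.6015.

DWL = $1084.60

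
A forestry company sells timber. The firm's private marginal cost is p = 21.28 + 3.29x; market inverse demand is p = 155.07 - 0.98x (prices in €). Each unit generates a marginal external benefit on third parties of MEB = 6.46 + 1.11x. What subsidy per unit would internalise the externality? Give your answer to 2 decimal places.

subsidy = €55.73 per unit

Social marginal cost = private MC − MEB = 14.82 + 2.18x.
Set SMC = demand: 14.82 + 2.18x = 155.07 - 0.98x → x* = 44.3829.
The Pigouvian subsidy equals MEB at x*: 6.46 + 1.11×44.3829 = 55.7250.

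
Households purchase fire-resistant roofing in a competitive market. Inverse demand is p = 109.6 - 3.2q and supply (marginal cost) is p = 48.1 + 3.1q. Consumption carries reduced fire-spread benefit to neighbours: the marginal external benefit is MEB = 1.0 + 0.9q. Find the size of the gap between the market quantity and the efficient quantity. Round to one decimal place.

1.8 units

Market equilibrium (private): 48.1 + 3.1q = 109.6 - 3.2q → q_m = 9.7619.
Social marginal benefit = demand + MEB = 110.6 - 2.3q.
Set SMB = MC: 110.6 - 2.3q = 48.1 + 3.1q → q* = 11.5741.
Gap = |9.7619 − 11.5741| = 1.8122.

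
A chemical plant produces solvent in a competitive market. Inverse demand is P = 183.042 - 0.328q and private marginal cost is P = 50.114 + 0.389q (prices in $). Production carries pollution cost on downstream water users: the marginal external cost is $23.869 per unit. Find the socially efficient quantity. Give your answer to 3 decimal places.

Social marginal cost = private MC + MEC = 73.983 + 0.389q.
Set SMC = demand: 73.983 + 0.389q = 183.042 - 0.328q → q* = 152.1046.

q* = 152.105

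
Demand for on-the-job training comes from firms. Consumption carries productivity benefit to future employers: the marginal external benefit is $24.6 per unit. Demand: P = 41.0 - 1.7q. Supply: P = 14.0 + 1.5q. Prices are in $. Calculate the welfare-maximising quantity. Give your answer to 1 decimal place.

q* = 16.1

Social marginal benefit = demand + MEB = 65.6 - 1.7q.
Set SMB = MC: 65.6 - 1.7q = 14.0 + 1.5q → q* = 16.1250.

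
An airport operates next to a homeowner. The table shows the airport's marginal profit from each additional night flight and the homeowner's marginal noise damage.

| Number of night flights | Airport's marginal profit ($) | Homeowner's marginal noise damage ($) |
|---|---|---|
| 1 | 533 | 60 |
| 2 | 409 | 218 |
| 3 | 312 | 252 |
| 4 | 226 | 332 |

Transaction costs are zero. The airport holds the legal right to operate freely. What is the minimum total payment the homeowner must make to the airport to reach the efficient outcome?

$226

Left alone the airport would choose level 4 (marginal profit stays positive).
Efficient level: k* = 3 (marginal profit ≥ marginal noise damage through 3).
The homeowner must at least cover the airport's forgone profit from cutting 4→3: 226 = 226.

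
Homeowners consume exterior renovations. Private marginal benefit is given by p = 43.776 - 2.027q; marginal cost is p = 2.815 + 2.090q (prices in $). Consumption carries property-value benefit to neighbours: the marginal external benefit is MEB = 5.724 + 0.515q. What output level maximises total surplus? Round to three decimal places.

Social marginal benefit = demand + MEB = 49.500 - 1.512q.
Set SMB = MC: 49.500 - 1.512q = 2.815 + 2.090q → q* = 12.9609.

q* = 12.961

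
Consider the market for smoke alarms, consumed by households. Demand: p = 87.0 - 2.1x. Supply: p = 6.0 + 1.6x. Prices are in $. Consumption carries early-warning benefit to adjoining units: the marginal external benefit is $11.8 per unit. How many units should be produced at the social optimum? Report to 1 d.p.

x* = 25.1

Social marginal benefit = demand + MEB = 98.8 - 2.1x.
Set SMB = MC: 98.8 - 2.1x = 6.0 + 1.6x → x* = 25.0811.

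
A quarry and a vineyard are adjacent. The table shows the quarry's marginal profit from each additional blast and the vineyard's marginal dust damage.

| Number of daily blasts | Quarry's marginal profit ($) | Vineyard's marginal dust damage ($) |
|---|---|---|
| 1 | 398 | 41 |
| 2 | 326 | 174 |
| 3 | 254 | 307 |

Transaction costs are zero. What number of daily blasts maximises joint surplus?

2

Bargaining reaches the level where marginal profit last exceeds marginal dust damage.
That holds through level 2 (326 ≥ 174) but not at 3 (254 < 307).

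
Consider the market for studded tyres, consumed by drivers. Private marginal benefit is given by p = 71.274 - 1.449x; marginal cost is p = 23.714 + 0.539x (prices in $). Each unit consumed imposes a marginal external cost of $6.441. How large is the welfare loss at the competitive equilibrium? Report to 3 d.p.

Market equilibrium (private): 23.714 + 0.539x = 71.274 - 1.449x → x_m = 23.9235.
Social marginal benefit = demand − MEC = 64.833 - 1.449x.
Set SMB = MC: 64.833 - 1.449x = 23.714 + 0.539x → x* = 20.6836.
Height of the DWL triangle at x_m is MC(x_m) − SMB(x_m) = MEC(x_m) = 6.4410.
DWL = ½ × 3.2399 × 6.4410 = 10.4341.

DWL = $10.434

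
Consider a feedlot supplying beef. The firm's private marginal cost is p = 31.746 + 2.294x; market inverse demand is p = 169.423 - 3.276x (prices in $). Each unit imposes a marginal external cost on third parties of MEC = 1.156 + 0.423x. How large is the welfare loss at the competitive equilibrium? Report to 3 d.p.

DWL = $11.249

Market equilibrium (private): 31.746 + 2.294x = 169.423 - 3.276x → x_m = 24.7176.
Social marginal cost = private MC + MEC = 32.902 + 2.717x.
Set SMC = demand: 32.902 + 2.717x = 169.423 - 3.276x → x* = 22.7801.
Height of the DWL triangle at x_m is SMC(x_m) − demand(x_m) = MEC(x_m) = 11.6115.
DWL = ½ × 1.9375 × 11.6115 = 11.2486.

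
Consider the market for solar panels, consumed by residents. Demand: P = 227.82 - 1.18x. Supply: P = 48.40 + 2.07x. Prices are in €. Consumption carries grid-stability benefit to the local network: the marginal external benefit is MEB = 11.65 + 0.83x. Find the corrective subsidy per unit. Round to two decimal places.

Social marginal benefit = demand + MEB = 239.47 - 0.35x.
Set SMB = MC: 239.47 - 0.35x = 48.40 + 2.07x → x* = 78.9545.
The Pigouvian subsidy equals MEB at x*: 11.65 + 0.83×78.9545 = 77.1822.

subsidy = €77.18 per unit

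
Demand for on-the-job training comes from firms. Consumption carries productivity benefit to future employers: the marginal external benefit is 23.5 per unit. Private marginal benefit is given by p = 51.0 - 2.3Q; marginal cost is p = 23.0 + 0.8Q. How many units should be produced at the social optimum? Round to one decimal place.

Social marginal benefit = demand + MEB = 74.5 - 2.3Q.
Set SMB = MC: 74.5 - 2.3Q = 23.0 + 0.8Q → Q* = 16.6129.

Q* = 16.6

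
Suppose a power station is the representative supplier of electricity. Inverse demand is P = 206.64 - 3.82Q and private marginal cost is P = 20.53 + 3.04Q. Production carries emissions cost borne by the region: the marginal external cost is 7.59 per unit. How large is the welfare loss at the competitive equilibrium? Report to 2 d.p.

Market equilibrium (private): 20.53 + 3.04Q = 206.64 - 3.82Q → Q_m = 27.1297.
Social marginal cost = private MC + MEC = 28.12 + 3.04Q.
Set SMC = demand: 28.12 + 3.04Q = 206.64 - 3.82Q → Q* = 26.0233.
The welfare-loss triangle has base |Q_m − Q*| and height MEC(Q_m) (the vertical gap between SMC and demand is zero at Q* and MEC at Q_m).
DWL = ½ × 1.1064 × 7.5900 = 4.1988.

DWL = 4.20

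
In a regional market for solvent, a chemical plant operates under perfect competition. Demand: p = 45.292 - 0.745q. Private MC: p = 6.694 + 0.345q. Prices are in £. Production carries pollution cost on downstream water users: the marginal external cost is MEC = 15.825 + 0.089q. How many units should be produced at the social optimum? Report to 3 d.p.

q* = 19.316

Social marginal cost = private MC + MEC = 22.519 + 0.434q.
Set SMC = demand: 22.519 + 0.434q = 45.292 - 0.745q → q* = 19.3155.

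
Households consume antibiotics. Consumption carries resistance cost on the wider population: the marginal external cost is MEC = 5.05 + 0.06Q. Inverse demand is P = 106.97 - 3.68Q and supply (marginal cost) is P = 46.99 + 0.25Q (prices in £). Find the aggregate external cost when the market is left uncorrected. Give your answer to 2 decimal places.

Market equilibrium (private): 46.99 + 0.25Q = 106.97 - 3.68Q → Q_m = 15.2621.
Total external cost = ∫₀^{Q_m} (5.05 + 0.06Q) dQ = 5.05×15.2621 + ½×0.06×15.2621² = 84.0616.

£84.06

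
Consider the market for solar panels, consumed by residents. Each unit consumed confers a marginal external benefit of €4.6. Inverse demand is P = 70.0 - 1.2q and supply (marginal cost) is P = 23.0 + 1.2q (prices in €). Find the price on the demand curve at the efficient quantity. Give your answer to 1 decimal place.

P = €44.2

Social marginal benefit = demand + MEB = 74.6 - 1.2q.
Set SMB = MC: 74.6 - 1.2q = 23.0 + 1.2q → q* = 21.5000.
Consumer price on the demand curve at q*: 70.0 − 1.2×21.5000 = 44.2000.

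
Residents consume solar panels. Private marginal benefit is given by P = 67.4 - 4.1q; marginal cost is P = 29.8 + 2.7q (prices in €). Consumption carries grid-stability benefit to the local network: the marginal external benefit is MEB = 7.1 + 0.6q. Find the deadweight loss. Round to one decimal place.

DWL = €8.8

Market equilibrium (private): 29.8 + 2.7q = 67.4 - 4.1q → q_m = 5.5294.
Social marginal benefit = demand + MEB = 74.5 - 3.5q.
Set SMB = MC: 74.5 - 3.5q = 29.8 + 2.7q → q* = 7.2097.
Height of the DWL triangle at q_m is SMB(q_m) − MC(q_m) = MEB(q_m) = 10.4176.
DWL = ½ × 1.6803 × 10.4176 = 8.7523.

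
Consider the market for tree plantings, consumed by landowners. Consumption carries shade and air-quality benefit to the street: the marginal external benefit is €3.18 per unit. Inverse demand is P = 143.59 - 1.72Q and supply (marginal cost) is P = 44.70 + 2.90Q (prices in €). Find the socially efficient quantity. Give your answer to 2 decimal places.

Social marginal benefit = demand + MEB = 146.77 - 1.72Q.
Set SMB = MC: 146.77 - 1.72Q = 44.70 + 2.90Q → Q* = 22.0931.

Q* = 22.09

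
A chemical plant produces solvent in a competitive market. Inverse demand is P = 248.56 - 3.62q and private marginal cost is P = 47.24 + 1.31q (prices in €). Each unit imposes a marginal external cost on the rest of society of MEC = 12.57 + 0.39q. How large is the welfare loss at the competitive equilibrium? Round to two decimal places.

DWL = €76.32

Market equilibrium (private): 47.24 + 1.31q = 248.56 - 3.62q → q_m = 40.8357.
Social marginal cost = private MC + MEC = 59.81 + 1.70q.
Set SMC = demand: 59.81 + 1.70q = 248.56 - 3.62q → q* = 35.4793.
Between q* and q_m the wedge SMC − demand runs linearly from 0 to MEC(q_m), so the loss is a triangle.
DWL = ½ × 5.3564 × 28.4959 = 76.3177.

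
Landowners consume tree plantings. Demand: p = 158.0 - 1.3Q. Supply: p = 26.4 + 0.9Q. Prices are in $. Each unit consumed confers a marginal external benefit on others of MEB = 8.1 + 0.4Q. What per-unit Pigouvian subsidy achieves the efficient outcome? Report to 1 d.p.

subsidy = $39.1 per unit

Social marginal benefit = demand + MEB = 166.1 - 0.9Q.
Set SMB = MC: 166.1 - 0.9Q = 26.4 + 0.9Q → Q* = 77.6111.
The Pigouvian subsidy equals MEB at Q*: 8.1 + 0.4×77.6111 = 39.1444.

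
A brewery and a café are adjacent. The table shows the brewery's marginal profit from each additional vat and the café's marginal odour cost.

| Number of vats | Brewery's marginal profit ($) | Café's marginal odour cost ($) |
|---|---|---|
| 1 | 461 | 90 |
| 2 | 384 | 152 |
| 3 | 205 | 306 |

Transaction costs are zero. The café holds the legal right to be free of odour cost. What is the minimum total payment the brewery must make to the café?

$242

Efficient level: marginal profit ≥ marginal odour cost through level 2, so k* = 2.
With the café holding the right, the brewery must at least compensate total damage at k*: 90 + 152 = 242.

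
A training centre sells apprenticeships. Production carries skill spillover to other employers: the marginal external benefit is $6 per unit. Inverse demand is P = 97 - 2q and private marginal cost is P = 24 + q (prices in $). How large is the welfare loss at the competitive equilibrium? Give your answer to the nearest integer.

DWL = $6

Market equilibrium (private): 24 + q = 97 - 2q → q_m = 24.3333.
Social marginal cost = private MC − MEB = 18 + q.
Set SMC = demand: 18 + q = 97 - 2q → q* = 26.3333.
Height of the DWL triangle at q_m is demand(q_m) − SMC(q_m) = MEB(q_m) = 6.0000.
DWL = ½ × 2.0000 × 6.0000 = 6.0000.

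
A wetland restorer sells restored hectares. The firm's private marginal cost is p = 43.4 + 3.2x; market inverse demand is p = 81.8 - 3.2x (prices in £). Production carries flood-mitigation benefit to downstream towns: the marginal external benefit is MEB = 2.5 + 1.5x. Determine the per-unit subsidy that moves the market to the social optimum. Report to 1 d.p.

Social marginal cost = private MC − MEB = 40.9 + 1.7x.
Set SMC = demand: 40.9 + 1.7x = 81.8 - 3.2x → x* = 8.3469.
The Pigouvian subsidy equals MEB at x*: 2.5 + 1.5×8.3469 = 15.0204.

subsidy = £15.0 per unit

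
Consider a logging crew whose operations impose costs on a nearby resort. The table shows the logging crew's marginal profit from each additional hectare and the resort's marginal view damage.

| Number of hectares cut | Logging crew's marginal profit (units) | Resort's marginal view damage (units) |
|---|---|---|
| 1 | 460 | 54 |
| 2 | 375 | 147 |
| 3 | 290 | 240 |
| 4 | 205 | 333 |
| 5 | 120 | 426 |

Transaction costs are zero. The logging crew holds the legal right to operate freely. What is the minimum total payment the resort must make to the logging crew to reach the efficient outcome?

325

Left alone the logging crew would choose level 5 (marginal profit stays positive).
Efficient level: k* = 3 (marginal profit ≥ marginal view damage through 3).
The resort must at least cover the logging crew's forgone profit from cutting 5→3: 205 + 120 = 325.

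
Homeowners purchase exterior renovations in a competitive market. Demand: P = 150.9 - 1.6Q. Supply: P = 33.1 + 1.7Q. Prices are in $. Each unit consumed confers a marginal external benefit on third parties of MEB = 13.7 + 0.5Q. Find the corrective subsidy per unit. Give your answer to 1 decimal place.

Social marginal benefit = demand + MEB = 164.6 - 1.1Q.
Set SMB = MC: 164.6 - 1.1Q = 33.1 + 1.7Q → Q* = 46.9643.
The Pigouvian subsidy equals MEB at Q*: 13.7 + 0.5×46.9643 = 37.1822.

subsidy = $37.2 per unit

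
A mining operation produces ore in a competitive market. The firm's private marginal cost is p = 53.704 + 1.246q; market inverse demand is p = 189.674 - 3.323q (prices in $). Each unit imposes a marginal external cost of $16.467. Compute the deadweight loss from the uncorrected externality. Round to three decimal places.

Market equilibrium (private): 53.704 + 1.246q = 189.674 - 3.323q → q_m = 29.7592.
Social marginal cost = private MC + MEC = 70.171 + 1.246q.
Set SMC = demand: 70.171 + 1.246q = 189.674 - 3.323q → q* = 26.1552.
Between q* and q_m the wedge SMC − demand runs linearly from 0 to MEC(q_m), so the loss is a triangle.
DWL = ½ × 3.6040 × 16.4670 = 29.6735.

DWL = $29.674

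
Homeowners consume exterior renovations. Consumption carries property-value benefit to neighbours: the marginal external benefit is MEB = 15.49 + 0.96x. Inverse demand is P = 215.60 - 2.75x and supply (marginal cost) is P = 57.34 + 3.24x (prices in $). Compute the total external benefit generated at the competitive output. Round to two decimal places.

$744.32

Market equilibrium (private): 57.34 + 3.24x = 215.60 - 2.75x → x_m = 26.4207.
Total external benefit = ∫₀^{x_m} (15.49 + 0.96x) dx = 15.49×26.4207 + ½×0.96×26.4207² = 744.3223.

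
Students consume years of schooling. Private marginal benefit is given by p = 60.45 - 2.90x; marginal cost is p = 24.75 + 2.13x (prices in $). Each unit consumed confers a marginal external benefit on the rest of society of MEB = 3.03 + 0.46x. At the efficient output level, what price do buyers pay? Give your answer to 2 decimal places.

P = $35.87

Social marginal benefit = demand + MEB = 63.48 - 2.44x.
Set SMB = MC: 63.48 - 2.44x = 24.75 + 2.13x → x* = 8.4748.
Consumer price on the demand curve at x*: 60.45 − 2.90×8.4748 = 35.8731.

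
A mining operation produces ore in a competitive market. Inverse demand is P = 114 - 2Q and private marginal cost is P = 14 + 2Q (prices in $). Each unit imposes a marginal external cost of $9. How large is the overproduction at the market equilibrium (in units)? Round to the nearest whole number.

2 units

Market equilibrium (private): 14 + 2Q = 114 - 2Q → Q_m = 25.0000.
Social marginal cost = private MC + MEC = 23 + 2Q.
Set SMC = demand: 23 + 2Q = 114 - 2Q → Q* = 22.7500.
Gap = |25.0000 − 22.7500| = 2.2500.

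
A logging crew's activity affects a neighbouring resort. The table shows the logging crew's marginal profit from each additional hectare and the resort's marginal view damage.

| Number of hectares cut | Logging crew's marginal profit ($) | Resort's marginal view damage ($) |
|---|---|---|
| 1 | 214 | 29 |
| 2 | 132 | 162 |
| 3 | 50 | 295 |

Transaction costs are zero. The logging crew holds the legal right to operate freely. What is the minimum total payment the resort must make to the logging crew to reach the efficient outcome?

Left alone the logging crew would choose level 3 (marginal profit stays positive).
Efficient level: k* = 1 (marginal profit ≥ marginal view damage through 1).
The resort must at least cover the logging crew's forgone profit from cutting 3→1: 132 + 50 = 182.

$182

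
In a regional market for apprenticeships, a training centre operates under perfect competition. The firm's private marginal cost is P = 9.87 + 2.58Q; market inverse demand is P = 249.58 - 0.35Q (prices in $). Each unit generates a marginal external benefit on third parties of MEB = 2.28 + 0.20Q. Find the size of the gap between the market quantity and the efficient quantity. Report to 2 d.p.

6.83 units

Market equilibrium (private): 9.87 + 2.58Q = 249.58 - 0.35Q → Q_m = 81.8123.
Social marginal cost = private MC − MEB = 7.59 + 2.38Q.
Set SMC = demand: 7.59 + 2.38Q = 249.58 - 0.35Q → Q* = 88.6410.
Gap = |81.8123 − 88.6410| = 6.8287.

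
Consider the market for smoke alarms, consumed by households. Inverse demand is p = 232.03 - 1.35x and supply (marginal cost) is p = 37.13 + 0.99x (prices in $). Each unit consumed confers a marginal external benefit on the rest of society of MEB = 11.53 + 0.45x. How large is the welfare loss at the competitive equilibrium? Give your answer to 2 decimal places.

Market equilibrium (private): 37.13 + 0.99x = 232.03 - 1.35x → x_m = 83.2906.
Social marginal benefit = demand + MEB = 243.56 - 0.90x.
Set SMB = MC: 243.56 - 0.90x = 37.13 + 0.99x → x* = 109.2222.
Height of the DWL triangle at x_m is SMB(x_m) − MC(x_m) = MEB(x_m) = 49.0108.
DWL = ½ × 25.9316 × 49.0108 = 635.4642.

DWL = $635.46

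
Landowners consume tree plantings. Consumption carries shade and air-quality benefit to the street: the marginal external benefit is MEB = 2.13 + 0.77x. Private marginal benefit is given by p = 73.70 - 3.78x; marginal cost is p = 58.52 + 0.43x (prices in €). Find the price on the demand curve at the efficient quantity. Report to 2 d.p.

P = €54.68

Social marginal benefit = demand + MEB = 75.83 - 3.01x.
Set SMB = MC: 75.83 - 3.01x = 58.52 + 0.43x → x* = 5.0320.
Consumer price on the demand curve at x*: 73.70 − 3.78×5.0320 = 54.6790.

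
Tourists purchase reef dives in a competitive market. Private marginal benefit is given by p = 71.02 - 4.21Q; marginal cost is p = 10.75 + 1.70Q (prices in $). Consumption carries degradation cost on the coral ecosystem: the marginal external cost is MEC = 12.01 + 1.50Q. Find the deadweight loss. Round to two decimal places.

DWL = $50.32

Market equilibrium (private): 10.75 + 1.70Q = 71.02 - 4.21Q → Q_m = 10.1980.
Social marginal benefit = demand − MEC = 59.01 - 5.71Q.
Set SMB = MC: 59.01 - 5.71Q = 10.75 + 1.70Q → Q* = 6.5128.
Between Q* and Q_m the wedge MC − SMB runs linearly from 0 to MEC(Q_m), so the loss is a triangle.
DWL = ½ × 3.6852 × 27.3070 = 50.3159.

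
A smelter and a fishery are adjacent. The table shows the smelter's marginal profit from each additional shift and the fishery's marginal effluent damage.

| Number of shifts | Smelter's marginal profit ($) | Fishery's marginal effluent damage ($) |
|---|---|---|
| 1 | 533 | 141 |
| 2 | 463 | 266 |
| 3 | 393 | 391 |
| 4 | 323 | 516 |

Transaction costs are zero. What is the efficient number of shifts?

3

Bargaining reaches the level where marginal profit last exceeds marginal effluent damage.
That holds through level 3 (393 ≥ 391) but not at 4 (323 < 516).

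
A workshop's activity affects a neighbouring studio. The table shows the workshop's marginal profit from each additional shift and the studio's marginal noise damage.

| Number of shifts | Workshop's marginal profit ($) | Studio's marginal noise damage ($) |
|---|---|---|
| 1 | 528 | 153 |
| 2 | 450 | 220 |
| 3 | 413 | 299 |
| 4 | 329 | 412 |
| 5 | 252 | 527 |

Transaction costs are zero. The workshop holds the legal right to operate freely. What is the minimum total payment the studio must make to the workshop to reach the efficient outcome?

$581

Left alone the workshop would choose level 5 (marginal profit stays positive).
Efficient level: k* = 3 (marginal profit ≥ marginal noise damage through 3).
The studio must at least cover the workshop's forgone profit from cutting 5→3: 329 + 252 = 581.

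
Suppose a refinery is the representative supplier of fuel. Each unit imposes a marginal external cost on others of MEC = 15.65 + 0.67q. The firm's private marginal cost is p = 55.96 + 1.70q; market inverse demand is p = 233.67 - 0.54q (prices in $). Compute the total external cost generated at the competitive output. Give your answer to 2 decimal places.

Market equilibrium (private): 55.96 + 1.70q = 233.67 - 0.54q → q_m = 79.3348.
Total external cost = ∫₀^{q_m} (15.65 + 0.67q) dq = 15.65×79.3348 + ½×0.67×79.3348² = 3350.0831.

$3350.08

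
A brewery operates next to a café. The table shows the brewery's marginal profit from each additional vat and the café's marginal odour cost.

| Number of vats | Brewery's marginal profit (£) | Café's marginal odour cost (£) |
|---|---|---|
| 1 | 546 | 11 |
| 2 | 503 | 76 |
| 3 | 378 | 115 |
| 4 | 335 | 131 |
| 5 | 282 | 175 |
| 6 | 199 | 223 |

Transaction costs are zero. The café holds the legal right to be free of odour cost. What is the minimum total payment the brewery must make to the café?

£508

Efficient level: marginal profit ≥ marginal odour cost through level 5, so k* = 5.
With the café holding the right, the brewery must at least compensate total damage at k*: 11 + 76 + 115 + 131 + 175 = 508.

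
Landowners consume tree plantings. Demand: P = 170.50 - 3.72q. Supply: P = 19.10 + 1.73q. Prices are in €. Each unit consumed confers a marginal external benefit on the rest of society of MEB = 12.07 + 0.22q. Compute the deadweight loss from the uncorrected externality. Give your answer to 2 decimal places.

DWL = €31.60

Market equilibrium (private): 19.10 + 1.73q = 170.50 - 3.72q → q_m = 27.7798.
Social marginal benefit = demand + MEB = 182.57 - 3.50q.
Set SMB = MC: 182.57 - 3.50q = 19.10 + 1.73q → q* = 31.2562.
Between q* and q_m the wedge SMB − MC runs linearly from 0 to MEB(q_m), so the loss is a triangle.
DWL = ½ × 3.4764 × 18.1816 = 31.6033.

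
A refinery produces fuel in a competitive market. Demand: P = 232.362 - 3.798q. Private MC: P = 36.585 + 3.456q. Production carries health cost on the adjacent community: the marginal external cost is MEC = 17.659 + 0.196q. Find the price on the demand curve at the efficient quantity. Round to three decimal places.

Social marginal cost = private MC + MEC = 54.244 + 3.652q.
Set SMC = demand: 54.244 + 3.652q = 232.362 - 3.798q → q* = 23.9085.
Consumer price on the demand curve at q*: 232.362 − 3.798×23.9085 = 141.5575.

P = 141.558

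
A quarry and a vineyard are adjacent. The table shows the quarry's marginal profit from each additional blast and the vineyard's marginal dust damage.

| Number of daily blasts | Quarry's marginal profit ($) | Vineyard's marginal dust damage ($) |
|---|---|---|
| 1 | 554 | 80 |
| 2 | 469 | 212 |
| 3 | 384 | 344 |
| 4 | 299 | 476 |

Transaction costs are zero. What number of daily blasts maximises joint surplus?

3

Bargaining reaches the level where marginal profit last exceeds marginal dust damage.
That holds through level 3 (384 ≥ 344) but not at 4 (299 < 476).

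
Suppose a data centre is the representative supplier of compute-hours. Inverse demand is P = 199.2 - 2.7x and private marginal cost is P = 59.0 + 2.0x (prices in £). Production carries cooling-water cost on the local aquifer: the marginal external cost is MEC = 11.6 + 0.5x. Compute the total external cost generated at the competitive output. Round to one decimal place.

£568.5

Market equilibrium (private): 59.0 + 2.0x = 199.2 - 2.7x → x_m = 29.8298.
Total external cost = ∫₀^{x_m} (11.6 + 0.5x) dx = 11.6×29.8298 + ½×0.5×29.8298² = 568.4799.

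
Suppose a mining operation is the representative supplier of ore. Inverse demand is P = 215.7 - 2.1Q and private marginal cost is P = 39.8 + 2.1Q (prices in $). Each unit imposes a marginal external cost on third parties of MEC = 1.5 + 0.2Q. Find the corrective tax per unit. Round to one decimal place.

Social marginal cost = private MC + MEC = 41.3 + 2.3Q.
Set SMC = demand: 41.3 + 2.3Q = 215.7 - 2.1Q → Q* = 39.6364.
The Pigouvian tax equals MEC at Q*: 1.5 + 0.2×39.6364 = 9.4273.

tax = $9.4 per unit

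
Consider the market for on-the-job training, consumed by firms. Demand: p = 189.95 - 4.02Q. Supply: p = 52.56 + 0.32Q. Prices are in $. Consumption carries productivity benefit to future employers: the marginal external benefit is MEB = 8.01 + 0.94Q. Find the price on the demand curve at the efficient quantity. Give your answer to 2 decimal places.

Social marginal benefit = demand + MEB = 197.96 - 3.08Q.
Set SMB = MC: 197.96 - 3.08Q = 52.56 + 0.32Q → Q* = 42.7647.
Consumer price on the demand curve at Q*: 189.95 − 4.02×42.7647 = 18.0359.

P = $18.04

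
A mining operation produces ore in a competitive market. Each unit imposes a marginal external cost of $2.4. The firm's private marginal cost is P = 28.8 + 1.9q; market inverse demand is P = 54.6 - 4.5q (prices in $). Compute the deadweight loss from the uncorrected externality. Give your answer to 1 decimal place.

Market equilibrium (private): 28.8 + 1.9q = 54.6 - 4.5q → q_m = 4.0313.
Social marginal cost = private MC + MEC = 31.2 + 1.9q.
Set SMC = demand: 31.2 + 1.9q = 54.6 - 4.5q → q* = 3.6563.
The welfare-loss triangle has base |q_m − q*| and height MEC(q_m) (the vertical gap between SMC and demand is zero at q* and MEC at q_m).
DWL = ½ × 0.3750 × 2.4000 = 0.4500.

DWL = $0.5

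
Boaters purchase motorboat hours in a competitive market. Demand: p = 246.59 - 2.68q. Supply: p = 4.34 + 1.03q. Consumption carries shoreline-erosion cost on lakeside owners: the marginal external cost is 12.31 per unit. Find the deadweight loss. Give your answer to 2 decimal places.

Market equilibrium (private): 4.34 + 1.03q = 246.59 - 2.68q → q_m = 65.2965.
Social marginal benefit = demand − MEC = 234.28 - 2.68q.
Set SMB = MC: 234.28 - 2.68q = 4.34 + 1.03q → q* = 61.9784.
The loss is the area between SMB and MC from q* to q_m; with linear curves that's a triangle of height MEC(q_m).
DWL = ½ × 3.3181 × 12.3100 = 20.4229.

DWL = 20.42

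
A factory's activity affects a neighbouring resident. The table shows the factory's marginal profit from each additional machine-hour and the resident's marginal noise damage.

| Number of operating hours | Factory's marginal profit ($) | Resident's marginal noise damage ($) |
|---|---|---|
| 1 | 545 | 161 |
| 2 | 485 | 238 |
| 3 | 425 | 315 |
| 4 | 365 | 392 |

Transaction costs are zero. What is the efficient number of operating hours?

3

Bargaining reaches the level where marginal profit last exceeds marginal noise damage.
That holds through level 3 (425 ≥ 315) but not at 4 (365 < 392).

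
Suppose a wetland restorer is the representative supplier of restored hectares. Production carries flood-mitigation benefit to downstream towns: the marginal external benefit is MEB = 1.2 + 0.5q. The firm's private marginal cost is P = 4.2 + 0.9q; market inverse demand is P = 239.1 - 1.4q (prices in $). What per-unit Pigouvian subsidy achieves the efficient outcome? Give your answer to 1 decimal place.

subsidy = $66.8 per unit

Social marginal cost = private MC − MEB = 3.0 + 0.4q.
Set SMC = demand: 3.0 + 0.4q = 239.1 - 1.4q → q* = 131.1667.
The Pigouvian subsidy equals MEB at q*: 1.2 + 0.5×131.1667 = 66.7834.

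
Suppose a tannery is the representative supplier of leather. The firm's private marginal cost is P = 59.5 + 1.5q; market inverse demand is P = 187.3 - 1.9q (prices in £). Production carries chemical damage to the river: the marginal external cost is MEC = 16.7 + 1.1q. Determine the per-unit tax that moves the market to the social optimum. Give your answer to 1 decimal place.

tax = £43.9 per unit

Social marginal cost = private MC + MEC = 76.2 + 2.6q.
Set SMC = demand: 76.2 + 2.6q = 187.3 - 1.9q → q* = 24.6889.
The Pigouvian tax equals MEC at q*: 16.7 + 1.1×24.6889 = 43.8578.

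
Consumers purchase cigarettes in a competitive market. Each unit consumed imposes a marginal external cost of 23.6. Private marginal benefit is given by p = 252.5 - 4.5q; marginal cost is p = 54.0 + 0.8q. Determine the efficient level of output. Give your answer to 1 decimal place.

Social marginal benefit = demand − MEC = 228.9 - 4.5q.
Set SMB = MC: 228.9 - 4.5q = 54.0 + 0.8q → q* = 33.0000.

q* = 33.0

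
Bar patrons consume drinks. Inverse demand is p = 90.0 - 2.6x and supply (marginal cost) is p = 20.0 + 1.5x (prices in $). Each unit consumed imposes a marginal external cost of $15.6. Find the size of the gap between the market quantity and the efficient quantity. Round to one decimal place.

Market equilibrium (private): 20.0 + 1.5x = 90.0 - 2.6x → x_m = 17.0732.
Social marginal benefit = demand − MEC = 74.4 - 2.6x.
Set SMB = MC: 74.4 - 2.6x = 20.0 + 1.5x → x* = 13.2683.
Gap = |17.0732 − 13.2683| = 3.8049.

3.8 units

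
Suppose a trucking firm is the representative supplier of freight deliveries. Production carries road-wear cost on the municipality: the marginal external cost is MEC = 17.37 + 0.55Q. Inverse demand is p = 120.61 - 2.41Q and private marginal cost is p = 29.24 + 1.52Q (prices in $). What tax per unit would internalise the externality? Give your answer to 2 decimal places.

tax = $26.45 per unit

Social marginal cost = private MC + MEC = 46.61 + 2.07Q.
Set SMC = demand: 46.61 + 2.07Q = 120.61 - 2.41Q → Q* = 16.5179.
The Pigouvian tax equals MEC at Q*: 17.37 + 0.55×16.5179 = 26.4548.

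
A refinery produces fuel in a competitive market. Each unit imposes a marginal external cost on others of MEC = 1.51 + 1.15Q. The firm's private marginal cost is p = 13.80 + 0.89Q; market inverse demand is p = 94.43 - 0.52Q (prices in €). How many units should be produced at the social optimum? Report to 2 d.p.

Social marginal cost = private MC + MEC = 15.31 + 2.04Q.
Set SMC = demand: 15.31 + 2.04Q = 94.43 - 0.52Q → Q* = 30.9063.

Q* = 30.91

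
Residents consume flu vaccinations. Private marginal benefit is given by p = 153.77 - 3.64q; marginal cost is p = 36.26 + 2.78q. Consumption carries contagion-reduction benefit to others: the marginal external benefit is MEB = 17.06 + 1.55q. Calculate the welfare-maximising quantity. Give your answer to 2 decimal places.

q* = 27.63

Social marginal benefit = demand + MEB = 170.83 - 2.09q.
Set SMB = MC: 170.83 - 2.09q = 36.26 + 2.78q → q* = 27.6324.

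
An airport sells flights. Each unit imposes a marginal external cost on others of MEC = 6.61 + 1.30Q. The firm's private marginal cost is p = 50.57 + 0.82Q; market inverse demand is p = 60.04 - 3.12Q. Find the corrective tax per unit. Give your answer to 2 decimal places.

tax = 7.32 per unit

Social marginal cost = private MC + MEC = 57.18 + 2.12Q.
Set SMC = demand: 57.18 + 2.12Q = 60.04 - 3.12Q → Q* = 0.5458.
The Pigouvian tax equals MEC at Q*: 6.61 + 1.30×0.5458 = 7.3195.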